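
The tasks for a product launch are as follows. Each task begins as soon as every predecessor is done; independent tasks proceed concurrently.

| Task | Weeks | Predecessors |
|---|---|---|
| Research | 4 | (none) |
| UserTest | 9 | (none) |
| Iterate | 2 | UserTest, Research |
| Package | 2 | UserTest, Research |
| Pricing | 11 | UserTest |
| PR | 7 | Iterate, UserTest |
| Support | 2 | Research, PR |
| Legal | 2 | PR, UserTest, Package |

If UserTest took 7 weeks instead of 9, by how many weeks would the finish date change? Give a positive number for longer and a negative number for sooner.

The binding path is UserTest→Iterate→PR→Support = 9+2+7+2 = 20; finish at 20 weeks.
UserTest lies on that path, so at 7 weeks the path becomes 18 weeks.
That remains the longest chain; total 18 weeks.
Change in finish: 18 − 20 = -2 weeks.

-2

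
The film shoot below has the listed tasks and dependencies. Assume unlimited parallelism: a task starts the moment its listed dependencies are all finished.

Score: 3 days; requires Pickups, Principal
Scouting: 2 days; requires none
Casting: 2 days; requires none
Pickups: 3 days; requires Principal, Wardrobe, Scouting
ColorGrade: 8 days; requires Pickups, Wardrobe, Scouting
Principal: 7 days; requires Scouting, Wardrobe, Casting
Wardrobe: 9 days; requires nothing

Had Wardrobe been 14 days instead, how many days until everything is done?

The binding path is Wardrobe→Principal→Pickups→ColorGrade = 9+7+3+8 = 27; finish at 27 days.
Since Wardrobe is critical, the +5 change carries straight to that chain (now 32 days).
That remains the longest chain; total 32 days.

32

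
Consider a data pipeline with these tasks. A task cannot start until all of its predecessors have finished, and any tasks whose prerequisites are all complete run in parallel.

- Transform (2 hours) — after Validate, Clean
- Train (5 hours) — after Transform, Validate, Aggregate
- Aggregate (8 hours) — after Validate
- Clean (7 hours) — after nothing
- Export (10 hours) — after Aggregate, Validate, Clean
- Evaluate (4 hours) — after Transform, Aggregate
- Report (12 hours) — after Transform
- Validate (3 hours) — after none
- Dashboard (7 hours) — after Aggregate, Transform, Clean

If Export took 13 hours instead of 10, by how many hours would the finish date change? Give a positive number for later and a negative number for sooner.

3

Baseline: Validate→Aggregate→Export = 3+8+10 = 21 → 21 hours.
Export lies on that path, so at 13 hours the path becomes 24 hours.
The critical path is still Validate→Aggregate→Export; finish is now 24 hours.
Change in finish: 24 − 21 = +3 hours.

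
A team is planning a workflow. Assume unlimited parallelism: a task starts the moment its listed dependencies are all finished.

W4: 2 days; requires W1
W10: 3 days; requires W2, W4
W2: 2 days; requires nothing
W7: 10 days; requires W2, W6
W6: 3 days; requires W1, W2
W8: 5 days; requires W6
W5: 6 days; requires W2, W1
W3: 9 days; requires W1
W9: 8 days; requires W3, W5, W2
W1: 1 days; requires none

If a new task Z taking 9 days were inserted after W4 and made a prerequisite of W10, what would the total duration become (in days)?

Originally the job takes 18 days.
With Z inserted, W10 now waits for max(W2, W4, Z).
New critical path: W1→W3→W9 = 1+9+8 = 18 ⇒ 18 days.

18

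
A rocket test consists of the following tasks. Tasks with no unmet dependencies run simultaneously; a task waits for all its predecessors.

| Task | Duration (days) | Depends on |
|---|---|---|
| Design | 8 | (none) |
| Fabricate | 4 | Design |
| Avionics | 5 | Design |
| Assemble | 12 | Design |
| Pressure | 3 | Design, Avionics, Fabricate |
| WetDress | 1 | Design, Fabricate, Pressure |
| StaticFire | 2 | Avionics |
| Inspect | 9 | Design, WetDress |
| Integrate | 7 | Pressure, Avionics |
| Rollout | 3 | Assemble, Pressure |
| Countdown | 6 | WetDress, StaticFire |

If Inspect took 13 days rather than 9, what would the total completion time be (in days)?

30

Critical path before the change: Design→Avionics→Pressure→WetDress→Inspect = 8+5+3+1+9 = 26 giving 26 days.
Since Inspect is critical, the +4 change carries straight to that chain (now 30 days).
No other chain overtakes it, so the finish is 30 days.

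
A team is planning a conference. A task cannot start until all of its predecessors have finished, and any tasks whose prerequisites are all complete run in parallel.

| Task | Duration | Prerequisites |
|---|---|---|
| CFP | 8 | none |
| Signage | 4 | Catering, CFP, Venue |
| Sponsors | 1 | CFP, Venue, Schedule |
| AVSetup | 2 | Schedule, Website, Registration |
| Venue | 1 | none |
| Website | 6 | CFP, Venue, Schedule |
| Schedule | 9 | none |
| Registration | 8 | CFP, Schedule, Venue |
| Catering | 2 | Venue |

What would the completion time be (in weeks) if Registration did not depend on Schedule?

Before: longest chain Schedule→Registration→AVSetup = 9+8+2 = 19, finish 19.
Without Schedule→Registration, Registration's earliest start moves from 9 to 8.
New critical path: CFP→Registration→AVSetup = 8+8+2 = 18 ⇒ 18 weeks.

18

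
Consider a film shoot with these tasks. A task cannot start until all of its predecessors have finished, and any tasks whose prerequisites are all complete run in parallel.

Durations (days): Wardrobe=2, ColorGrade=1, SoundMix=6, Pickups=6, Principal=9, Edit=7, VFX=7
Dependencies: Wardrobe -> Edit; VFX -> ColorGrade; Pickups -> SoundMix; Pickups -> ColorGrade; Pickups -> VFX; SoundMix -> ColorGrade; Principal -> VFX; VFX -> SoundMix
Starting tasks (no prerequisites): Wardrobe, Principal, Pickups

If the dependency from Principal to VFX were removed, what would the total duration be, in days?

20

Before: longest chain Principal→VFX→SoundMix→ColorGrade = 9+7+6+1 = 23, finish 23.
Without Principal→VFX, VFX's earliest start moves from 9 to 6.
After: Pickups→VFX→SoundMix→ColorGrade = 6+7+6+1 = 20 → 20 days.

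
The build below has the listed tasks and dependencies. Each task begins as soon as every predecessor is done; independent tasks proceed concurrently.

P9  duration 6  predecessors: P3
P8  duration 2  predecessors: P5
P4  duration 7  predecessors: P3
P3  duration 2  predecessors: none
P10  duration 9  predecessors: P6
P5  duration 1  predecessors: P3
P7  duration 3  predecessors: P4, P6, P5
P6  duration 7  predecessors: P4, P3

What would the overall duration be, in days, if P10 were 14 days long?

As given, the longest chain is P3→P4→P6→P10 = 2+7+7+9 = 25, so the finish is 25 days.
P10 is on the critical path; changing it to 14 makes that path 30 days.
That remains the longest chain; total 30 days.

30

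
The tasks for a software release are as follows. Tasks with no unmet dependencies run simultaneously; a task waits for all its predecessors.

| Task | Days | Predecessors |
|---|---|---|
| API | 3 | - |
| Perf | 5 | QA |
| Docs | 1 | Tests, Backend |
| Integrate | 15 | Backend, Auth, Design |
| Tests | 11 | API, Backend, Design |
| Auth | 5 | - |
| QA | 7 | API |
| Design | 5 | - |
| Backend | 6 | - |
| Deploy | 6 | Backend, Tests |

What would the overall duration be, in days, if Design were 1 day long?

23

The binding path is Backend→Tests→Deploy = 6+11+6 = 23; finish at 23 days.
The longest path through Design is only 22 days, so Design has float 1.
No other chain overtakes it, so the finish is 23 days.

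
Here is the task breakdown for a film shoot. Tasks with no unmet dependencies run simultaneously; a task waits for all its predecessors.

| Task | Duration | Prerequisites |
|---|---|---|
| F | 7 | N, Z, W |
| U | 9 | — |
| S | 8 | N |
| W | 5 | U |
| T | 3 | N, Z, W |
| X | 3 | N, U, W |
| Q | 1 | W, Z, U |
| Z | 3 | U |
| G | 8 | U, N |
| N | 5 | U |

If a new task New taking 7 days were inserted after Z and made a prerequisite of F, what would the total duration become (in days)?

Originally the film shoot takes 22 days.
With New inserted, F now waits for max(N, Z, W, New).
New critical path: U→Z→New→F = 9+3+7+7 = 26 ⇒ 26 days.

26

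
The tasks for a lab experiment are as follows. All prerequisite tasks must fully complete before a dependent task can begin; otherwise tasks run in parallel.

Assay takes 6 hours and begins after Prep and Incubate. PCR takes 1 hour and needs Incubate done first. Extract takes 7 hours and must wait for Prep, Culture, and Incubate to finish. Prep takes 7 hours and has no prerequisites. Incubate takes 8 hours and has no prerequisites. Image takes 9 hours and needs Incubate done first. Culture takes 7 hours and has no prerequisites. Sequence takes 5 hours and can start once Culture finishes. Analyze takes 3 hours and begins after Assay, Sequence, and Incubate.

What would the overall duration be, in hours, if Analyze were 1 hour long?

17

The binding path is Incubate→Assay→Analyze = 8+6+3 = 17; finish at 17 hours.
Analyze is on the critical path; changing it to 1 makes that path 15 hours.
Now Incubate→Image = 8+9 = 17 is longest, so the finish becomes 17 hours.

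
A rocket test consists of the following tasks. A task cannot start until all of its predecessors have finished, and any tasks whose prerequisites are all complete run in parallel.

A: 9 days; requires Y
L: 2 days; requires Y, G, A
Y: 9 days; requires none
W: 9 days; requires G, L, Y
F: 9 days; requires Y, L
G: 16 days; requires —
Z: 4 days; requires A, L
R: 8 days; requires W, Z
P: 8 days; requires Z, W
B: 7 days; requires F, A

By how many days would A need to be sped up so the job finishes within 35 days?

Current finish: 37 days; target: 35.
A is on every critical path, so each day cut from A cuts the finish by one (this holds down to a finish of 35).
Need 37 − 35 = 2 days off A → A becomes 7 days, finish becomes 35.

2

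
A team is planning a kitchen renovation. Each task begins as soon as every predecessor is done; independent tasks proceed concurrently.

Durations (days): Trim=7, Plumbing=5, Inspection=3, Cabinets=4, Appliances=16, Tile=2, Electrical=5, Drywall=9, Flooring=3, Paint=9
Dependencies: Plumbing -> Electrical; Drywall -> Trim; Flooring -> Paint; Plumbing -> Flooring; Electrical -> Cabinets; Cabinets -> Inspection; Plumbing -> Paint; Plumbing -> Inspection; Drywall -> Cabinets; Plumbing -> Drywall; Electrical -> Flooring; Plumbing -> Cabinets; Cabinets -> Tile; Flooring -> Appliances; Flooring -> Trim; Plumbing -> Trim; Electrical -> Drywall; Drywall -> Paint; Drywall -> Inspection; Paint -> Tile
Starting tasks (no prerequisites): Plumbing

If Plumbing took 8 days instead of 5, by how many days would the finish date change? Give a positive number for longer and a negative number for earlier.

Baseline: Plumbing→Electrical→Drywall→Paint→Tile = 5+5+9+9+2 = 30 → 30 days.
Plumbing lies on that path, so at 8 days the path becomes 33 days.
That remains the longest chain; total 33 days.
Change in finish: 33 − 30 = +3 days.

3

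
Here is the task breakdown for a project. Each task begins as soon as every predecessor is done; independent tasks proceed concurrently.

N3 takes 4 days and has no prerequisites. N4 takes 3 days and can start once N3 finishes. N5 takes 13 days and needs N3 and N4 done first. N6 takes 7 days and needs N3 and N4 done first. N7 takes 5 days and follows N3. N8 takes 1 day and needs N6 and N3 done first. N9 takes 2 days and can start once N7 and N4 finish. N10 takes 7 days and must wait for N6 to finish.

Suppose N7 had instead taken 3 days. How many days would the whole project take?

21

Critical path before the change: N3→N4→N6→N10 = 4+3+7+7 = 21 giving 21 days.
The longest path through N7 is only 11 days, so N7 has float 10.
The critical path is still N3→N4→N6→N10; finish is now 21 days.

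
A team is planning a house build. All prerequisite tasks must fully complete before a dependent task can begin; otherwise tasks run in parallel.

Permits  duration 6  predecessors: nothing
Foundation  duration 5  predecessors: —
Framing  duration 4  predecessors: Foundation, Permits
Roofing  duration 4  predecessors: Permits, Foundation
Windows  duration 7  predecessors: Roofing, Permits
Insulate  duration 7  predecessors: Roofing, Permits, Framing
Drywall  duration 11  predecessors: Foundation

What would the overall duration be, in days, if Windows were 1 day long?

17

Baseline: Permits→Roofing→Windows = 6+4+7 = 17 → 17 days.
Windows is on the critical path; changing it to 1 makes that path 11 days.
New critical path: Permits→Framing→Insulate = 6+4+7 = 17 ⇒ 17 days.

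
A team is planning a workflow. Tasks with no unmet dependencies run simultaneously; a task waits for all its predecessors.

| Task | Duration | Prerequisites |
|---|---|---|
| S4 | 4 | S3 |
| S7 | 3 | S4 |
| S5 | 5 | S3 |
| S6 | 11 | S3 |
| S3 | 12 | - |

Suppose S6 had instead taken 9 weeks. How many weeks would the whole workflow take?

Actual critical path: S3→S6 = 12+11 = 23 ⇒ 23 weeks.
S6 lies on that path, so at 9 weeks the path becomes 21 weeks.
No other chain overtakes it, so the finish is 21 weeks.

21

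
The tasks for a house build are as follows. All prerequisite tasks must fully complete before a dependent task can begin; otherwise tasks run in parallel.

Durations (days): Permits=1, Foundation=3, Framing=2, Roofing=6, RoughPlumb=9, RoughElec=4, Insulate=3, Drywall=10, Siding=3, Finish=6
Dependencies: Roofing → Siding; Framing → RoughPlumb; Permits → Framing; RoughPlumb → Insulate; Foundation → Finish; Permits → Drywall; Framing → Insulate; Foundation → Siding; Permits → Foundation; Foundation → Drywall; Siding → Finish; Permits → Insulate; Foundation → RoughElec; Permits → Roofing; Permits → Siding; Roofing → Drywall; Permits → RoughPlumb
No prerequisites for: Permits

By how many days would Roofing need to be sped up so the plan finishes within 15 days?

Current finish: 17 days; target: 15.
Roofing is on every critical path, so each day cut from Roofing cuts the finish by one (this holds down to a finish of 15).
Need 17 − 15 = 2 days off Roofing → Roofing becomes 4 days, finish becomes 15.

2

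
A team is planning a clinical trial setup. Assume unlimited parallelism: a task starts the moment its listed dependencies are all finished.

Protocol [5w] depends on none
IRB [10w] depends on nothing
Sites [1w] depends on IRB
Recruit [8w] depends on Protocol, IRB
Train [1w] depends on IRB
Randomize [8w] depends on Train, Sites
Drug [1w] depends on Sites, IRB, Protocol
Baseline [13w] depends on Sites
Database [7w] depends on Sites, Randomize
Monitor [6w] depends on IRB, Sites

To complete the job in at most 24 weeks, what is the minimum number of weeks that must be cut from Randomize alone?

Current finish: 26 weeks; target: 24.
Randomize is on every critical path, so each week cut from Randomize cuts the finish by one (this holds down to a finish of 24).
Need 26 − 24 = 2 weeks off Randomize → Randomize becomes 6 weeks, finish becomes 24.

2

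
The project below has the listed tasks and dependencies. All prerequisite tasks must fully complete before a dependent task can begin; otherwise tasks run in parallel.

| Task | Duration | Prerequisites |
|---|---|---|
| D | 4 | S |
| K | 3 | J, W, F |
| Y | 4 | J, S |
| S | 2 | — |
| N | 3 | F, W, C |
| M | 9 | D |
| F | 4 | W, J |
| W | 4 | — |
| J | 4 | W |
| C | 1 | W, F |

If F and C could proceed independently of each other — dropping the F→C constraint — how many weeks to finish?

15

Original critical path: W→J→F→C→N = 4+4+4+1+3 = 16 ⇒ 16 weeks.
Without F→C, C's earliest start moves from 12 to 4.
New critical path: W→J→F→K = 4+4+4+3 = 15 ⇒ 15 weeks.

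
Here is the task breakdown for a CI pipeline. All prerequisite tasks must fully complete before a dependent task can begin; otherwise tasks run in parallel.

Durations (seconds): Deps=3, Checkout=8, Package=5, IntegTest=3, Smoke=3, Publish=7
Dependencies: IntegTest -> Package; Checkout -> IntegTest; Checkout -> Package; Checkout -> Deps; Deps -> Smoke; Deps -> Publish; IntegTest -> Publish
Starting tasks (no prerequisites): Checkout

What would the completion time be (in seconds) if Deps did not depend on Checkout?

Original critical path: Checkout→Deps→Publish = 8+3+7 = 18 ⇒ 18 seconds.
Without Checkout→Deps, Deps's earliest start moves from 8 to 0.
After: Checkout→IntegTest→Publish = 8+3+7 = 18 → 18 seconds.

18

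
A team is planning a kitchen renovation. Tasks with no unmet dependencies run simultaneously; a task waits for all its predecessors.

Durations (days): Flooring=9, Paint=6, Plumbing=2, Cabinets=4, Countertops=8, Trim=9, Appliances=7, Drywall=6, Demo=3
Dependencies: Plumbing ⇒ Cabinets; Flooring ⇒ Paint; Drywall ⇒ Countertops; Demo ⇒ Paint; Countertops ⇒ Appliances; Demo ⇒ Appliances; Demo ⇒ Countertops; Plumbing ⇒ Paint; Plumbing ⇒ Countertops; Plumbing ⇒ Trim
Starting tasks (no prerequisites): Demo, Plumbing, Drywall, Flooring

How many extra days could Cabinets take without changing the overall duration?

15

Critical path: Drywall→Countertops→Appliances = 6+8+7 = 21, so the finish is 21 days.
Longest path through Cabinets: 6 days (earliest finish 6, latest finish 21).
Slack of Cabinets = 17 − 2 = 15 days.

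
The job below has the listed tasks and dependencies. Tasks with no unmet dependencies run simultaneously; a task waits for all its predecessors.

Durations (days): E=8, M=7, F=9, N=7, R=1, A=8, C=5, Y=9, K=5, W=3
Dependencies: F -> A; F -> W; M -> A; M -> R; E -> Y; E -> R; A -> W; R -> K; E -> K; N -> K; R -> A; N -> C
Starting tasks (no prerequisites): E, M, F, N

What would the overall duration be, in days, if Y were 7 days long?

As given, the longest chain is E→R→A→W = 8+1+8+3 = 20, so the finish is 20 days.
The longest path through Y is only 17 days, so Y has float 3.
That remains the longest chain; total 20 days.

20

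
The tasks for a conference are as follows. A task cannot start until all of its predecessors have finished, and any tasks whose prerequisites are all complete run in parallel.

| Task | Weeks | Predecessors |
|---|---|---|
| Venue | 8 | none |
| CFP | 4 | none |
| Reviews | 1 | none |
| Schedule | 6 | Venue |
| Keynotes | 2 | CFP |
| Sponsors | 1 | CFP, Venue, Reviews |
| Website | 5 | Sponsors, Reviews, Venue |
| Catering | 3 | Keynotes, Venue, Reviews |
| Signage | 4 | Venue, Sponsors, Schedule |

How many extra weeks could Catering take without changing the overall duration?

Critical path: Venue→Schedule→Signage = 8+6+4 = 18, so the finish is 18 weeks.
The longest chain containing Catering totals 11 weeks.
Float = 18 − 11 = 7.

7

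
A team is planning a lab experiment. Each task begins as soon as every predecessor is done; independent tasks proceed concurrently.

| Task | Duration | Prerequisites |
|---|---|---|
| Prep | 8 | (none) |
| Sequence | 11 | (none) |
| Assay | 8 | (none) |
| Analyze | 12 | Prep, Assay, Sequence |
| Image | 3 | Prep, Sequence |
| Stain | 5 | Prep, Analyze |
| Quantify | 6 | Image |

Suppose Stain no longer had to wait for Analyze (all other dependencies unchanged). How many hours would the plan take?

23

Before: longest chain Sequence→Analyze→Stain = 11+12+5 = 28, finish 28.
Without Analyze→Stain, Stain's earliest start moves from 23 to 8.
New critical path: Sequence→Analyze = 11+12 = 23 ⇒ 23 hours.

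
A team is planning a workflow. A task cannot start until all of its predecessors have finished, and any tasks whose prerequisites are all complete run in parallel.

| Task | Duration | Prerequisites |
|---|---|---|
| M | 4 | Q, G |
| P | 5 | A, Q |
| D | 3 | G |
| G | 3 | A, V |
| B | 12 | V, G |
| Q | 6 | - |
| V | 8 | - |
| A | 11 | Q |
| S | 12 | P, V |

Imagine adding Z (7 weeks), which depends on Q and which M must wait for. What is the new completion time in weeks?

34

Originally the plan takes 34 weeks.
With Z inserted, M now waits for max(Q, G, Z).
New critical path: Q→A→P→S = 6+11+5+12 = 34 ⇒ 34 weeks.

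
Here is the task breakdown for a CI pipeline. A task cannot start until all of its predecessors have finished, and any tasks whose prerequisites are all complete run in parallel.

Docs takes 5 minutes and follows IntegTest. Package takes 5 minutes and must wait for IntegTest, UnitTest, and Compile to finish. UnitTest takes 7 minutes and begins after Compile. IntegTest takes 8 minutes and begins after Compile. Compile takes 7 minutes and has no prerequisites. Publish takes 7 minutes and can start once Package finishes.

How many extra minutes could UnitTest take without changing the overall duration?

Critical path: Compile→IntegTest→Package→Publish = 7+8+5+7 = 27, so the finish is 27 minutes.
The longest chain containing UnitTest totals 26 minutes.
So UnitTest can slip 15 − 14 = 1 minute.

1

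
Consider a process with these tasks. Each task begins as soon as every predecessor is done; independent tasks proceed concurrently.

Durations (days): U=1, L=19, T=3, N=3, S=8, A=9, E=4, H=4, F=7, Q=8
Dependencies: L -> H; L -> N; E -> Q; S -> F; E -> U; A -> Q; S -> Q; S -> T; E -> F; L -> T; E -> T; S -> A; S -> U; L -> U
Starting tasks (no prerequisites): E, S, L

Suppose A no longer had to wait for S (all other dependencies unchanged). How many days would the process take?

23

With the dependency in place, S→A→Q = 8+9+8 = 25 sets the finish at 25 days.
Without S→A, A's earliest start moves from 8 to 0.
The longest chain is now L→H = 19+4 = 23, so the process takes 23 days.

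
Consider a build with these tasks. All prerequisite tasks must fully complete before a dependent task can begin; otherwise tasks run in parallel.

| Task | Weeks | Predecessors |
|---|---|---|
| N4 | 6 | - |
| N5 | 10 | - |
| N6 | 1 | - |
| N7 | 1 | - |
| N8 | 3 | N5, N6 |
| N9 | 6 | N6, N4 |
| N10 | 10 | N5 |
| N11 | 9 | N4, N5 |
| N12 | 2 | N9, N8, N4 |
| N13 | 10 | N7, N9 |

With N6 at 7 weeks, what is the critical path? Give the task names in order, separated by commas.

Actual critical path: N4→N9→N13 = 6+6+10 = 22 ⇒ 22 weeks.
N6 is off the critical path — its longest chain is 17 weeks, giving 5 of slack.
Now N6→N9→N13 = 7+6+10 = 23 is longest, so the finish becomes 23 weeks.

N6, N9, N13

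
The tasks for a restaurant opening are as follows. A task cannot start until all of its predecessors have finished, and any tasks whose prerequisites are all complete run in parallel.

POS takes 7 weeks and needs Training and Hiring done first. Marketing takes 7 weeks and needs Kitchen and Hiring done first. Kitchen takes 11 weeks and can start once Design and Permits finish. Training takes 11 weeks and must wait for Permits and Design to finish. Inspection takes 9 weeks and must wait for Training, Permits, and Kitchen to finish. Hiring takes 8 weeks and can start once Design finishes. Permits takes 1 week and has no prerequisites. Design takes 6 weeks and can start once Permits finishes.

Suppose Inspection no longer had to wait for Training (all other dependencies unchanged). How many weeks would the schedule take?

27

With the dependency in place, Permits→Design→Kitchen→Inspection = 1+6+11+9 = 27 sets the finish at 27 weeks.
Dropping Training→Inspection doesn't change Inspection's earliest start (18); another predecessor still binds.
The longest chain is now Permits→Design→Kitchen→Inspection = 1+6+11+9 = 27, so the schedule takes 27 weeks.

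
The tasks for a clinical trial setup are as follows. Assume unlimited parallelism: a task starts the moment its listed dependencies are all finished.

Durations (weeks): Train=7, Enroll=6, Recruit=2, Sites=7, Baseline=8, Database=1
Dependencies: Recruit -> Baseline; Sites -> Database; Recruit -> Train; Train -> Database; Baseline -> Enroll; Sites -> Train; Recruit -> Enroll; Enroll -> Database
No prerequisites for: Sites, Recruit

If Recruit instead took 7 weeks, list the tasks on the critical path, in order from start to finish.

Recruit, Baseline, Enroll, Database

As given, the longest chain is Recruit→Baseline→Enroll→Database = 2+8+6+1 = 17, so the finish is 17 weeks.
Recruit lies on that path, so at 7 weeks the path becomes 22 weeks.
No other chain overtakes it, so the finish is 22 weeks.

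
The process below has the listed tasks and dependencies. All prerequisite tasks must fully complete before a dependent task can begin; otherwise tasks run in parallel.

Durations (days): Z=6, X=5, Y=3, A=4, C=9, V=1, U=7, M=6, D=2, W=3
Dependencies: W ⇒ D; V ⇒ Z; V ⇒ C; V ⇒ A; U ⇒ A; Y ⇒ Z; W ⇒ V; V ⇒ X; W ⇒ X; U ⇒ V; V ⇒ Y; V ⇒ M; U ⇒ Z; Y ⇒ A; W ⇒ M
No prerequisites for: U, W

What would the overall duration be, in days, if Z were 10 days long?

21

As given, the longest chain is U→V→Y→Z = 7+1+3+6 = 17, so the finish is 17 days.
Since Z is critical, the +4 change carries straight to that chain (now 21 days).
No other chain overtakes it, so the finish is 21 days.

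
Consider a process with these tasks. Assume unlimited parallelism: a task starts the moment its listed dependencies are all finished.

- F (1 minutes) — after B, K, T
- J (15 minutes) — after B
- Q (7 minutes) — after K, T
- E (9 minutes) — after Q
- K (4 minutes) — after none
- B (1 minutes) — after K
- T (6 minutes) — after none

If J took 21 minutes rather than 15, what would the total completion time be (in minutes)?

26

The binding path is T→Q→E = 6+7+9 = 22; finish at 22 minutes.
J has 2 minutes of float (longest path through it is 20).
Now K→B→J = 4+1+21 = 26 is longest, so the finish becomes 26 minutes.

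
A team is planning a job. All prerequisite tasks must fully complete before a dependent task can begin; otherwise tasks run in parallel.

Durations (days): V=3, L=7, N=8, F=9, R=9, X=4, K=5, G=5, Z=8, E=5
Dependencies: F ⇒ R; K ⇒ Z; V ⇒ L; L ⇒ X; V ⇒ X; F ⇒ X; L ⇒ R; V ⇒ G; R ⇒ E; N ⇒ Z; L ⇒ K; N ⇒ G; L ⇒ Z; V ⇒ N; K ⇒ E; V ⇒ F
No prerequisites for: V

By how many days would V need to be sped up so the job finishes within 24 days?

2

Current finish: 26 days; target: 24.
V is on every critical path, so each day cut from V cuts the finish by one (this holds down to a finish of 24).
Need 26 − 24 = 2 days off V → V becomes 1 day, finish becomes 24.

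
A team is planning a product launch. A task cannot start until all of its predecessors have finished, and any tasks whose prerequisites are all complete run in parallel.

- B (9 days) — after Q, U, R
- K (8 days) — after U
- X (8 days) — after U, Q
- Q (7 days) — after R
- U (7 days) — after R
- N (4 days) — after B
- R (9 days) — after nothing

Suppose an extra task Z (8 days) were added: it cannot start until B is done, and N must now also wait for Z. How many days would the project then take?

Originally the project takes 29 days.
With Z inserted, N now waits for max(B, Z).
New critical path: R→Q→B→Z→N = 9+7+9+8+4 = 37 ⇒ 37 days.

37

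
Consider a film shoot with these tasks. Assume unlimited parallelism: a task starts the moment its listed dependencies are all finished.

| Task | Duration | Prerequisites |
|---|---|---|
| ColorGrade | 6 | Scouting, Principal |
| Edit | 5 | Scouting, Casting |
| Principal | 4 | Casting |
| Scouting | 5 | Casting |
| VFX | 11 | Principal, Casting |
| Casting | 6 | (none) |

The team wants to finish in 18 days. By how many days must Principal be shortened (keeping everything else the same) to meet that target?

Current finish: 21 days; target: 18.
Principal is on every critical path, so each day cut from Principal cuts the finish by one (this holds down to a finish of 18).
Need 21 − 18 = 3 days off Principal → Principal becomes 1 day, finish becomes 18.

3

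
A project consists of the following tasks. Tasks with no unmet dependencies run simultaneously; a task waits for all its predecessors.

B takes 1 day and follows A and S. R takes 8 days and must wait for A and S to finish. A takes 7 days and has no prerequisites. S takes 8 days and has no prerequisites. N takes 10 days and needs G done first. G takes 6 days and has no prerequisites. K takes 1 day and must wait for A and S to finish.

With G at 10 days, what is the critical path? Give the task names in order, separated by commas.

The binding path is G→N = 6+10 = 16; finish at 16 days.
G lies on that path, so at 10 days the path becomes 20 days.
That remains the longest chain; total 20 days.

G, N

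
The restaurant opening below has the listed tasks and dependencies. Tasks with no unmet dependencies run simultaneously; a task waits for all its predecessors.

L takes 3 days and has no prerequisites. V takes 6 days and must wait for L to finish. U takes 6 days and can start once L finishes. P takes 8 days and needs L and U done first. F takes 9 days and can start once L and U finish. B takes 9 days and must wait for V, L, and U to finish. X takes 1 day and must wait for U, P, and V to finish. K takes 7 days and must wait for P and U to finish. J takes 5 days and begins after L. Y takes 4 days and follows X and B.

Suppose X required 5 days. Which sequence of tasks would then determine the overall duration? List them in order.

Critical path before the change: L→U→P→K = 3+6+8+7 = 24 giving 24 days.
X is off the critical path — its longest chain is 22 days, giving 2 of slack.
Now L→U→P→X→Y = 3+6+8+5+4 = 26 is longest, so the finish becomes 26 days.

L, U, P, X, Y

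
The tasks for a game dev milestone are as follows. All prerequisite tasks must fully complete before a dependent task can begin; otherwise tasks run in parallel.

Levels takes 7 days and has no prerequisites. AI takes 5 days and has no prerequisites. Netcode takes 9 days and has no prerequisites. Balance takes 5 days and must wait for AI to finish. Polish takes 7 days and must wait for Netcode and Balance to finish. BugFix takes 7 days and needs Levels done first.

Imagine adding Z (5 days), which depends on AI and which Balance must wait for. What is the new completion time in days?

22

Originally the plan takes 17 days.
With Z inserted, Balance now waits for max(AI, Z).
New critical path: AI→Z→Balance→Polish = 5+5+5+7 = 22 ⇒ 22 days.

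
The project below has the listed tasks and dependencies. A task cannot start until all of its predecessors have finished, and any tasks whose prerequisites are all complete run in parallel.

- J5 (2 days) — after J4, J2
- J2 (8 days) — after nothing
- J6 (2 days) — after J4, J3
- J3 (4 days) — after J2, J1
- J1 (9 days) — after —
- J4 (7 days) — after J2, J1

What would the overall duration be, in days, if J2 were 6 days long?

18

Actual critical path: J1→J4→J5 = 9+7+2 = 18 ⇒ 18 days.
J2 is off the critical path — its longest chain is 17 days, giving 1 of slack.
That remains the longest chain; total 18 days.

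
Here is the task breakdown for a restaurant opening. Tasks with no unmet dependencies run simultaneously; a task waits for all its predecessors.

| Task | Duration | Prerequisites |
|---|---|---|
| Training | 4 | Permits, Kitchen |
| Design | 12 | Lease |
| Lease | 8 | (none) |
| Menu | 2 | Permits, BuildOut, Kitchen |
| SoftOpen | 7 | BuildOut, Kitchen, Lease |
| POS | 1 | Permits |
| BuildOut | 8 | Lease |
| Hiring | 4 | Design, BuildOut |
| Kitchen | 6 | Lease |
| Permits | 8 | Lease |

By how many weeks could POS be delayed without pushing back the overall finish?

7

Critical path: Lease→Design→Hiring = 8+12+4 = 24, so the finish is 24 weeks.
The longest chain containing POS totals 17 weeks.
So POS can slip 24 − 17 = 7 weeks.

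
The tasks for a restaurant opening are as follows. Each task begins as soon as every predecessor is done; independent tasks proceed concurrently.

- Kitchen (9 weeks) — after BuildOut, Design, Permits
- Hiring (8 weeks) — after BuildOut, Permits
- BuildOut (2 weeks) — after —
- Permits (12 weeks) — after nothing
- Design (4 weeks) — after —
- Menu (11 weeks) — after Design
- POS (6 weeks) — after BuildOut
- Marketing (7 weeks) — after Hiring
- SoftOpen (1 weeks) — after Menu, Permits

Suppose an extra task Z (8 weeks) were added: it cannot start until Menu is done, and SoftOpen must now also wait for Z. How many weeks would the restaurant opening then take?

27

Originally the restaurant opening takes 27 weeks.
With Z inserted, SoftOpen now waits for max(Menu, Permits, Z).
New critical path: Permits→Hiring→Marketing = 12+8+7 = 27 ⇒ 27 weeks.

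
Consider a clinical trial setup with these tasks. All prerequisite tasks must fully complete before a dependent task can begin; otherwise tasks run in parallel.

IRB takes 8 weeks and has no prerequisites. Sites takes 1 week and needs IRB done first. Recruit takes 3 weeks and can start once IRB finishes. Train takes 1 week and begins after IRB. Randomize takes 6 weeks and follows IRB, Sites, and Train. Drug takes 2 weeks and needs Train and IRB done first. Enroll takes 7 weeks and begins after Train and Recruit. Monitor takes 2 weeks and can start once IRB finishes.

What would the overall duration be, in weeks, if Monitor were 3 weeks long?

As given, the longest chain is IRB→Recruit→Enroll = 8+3+7 = 18, so the finish is 18 weeks.
Monitor is off the critical path — its longest chain is 10 weeks, giving 8 of slack.
The critical path is still IRB→Recruit→Enroll; finish is now 18 weeks.

18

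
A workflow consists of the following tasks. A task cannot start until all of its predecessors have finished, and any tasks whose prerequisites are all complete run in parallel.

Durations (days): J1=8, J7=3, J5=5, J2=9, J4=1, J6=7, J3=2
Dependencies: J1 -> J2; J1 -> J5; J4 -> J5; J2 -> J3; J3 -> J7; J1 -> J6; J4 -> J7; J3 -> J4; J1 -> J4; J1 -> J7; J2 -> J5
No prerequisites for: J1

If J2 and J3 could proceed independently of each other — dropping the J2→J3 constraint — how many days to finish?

Before: longest chain J1→J2→J3→J4→J5 = 8+9+2+1+5 = 25, finish 25.
Without J2→J3, J3's earliest start moves from 17 to 0.
New critical path: J1→J2→J5 = 8+9+5 = 22 ⇒ 22 days.

22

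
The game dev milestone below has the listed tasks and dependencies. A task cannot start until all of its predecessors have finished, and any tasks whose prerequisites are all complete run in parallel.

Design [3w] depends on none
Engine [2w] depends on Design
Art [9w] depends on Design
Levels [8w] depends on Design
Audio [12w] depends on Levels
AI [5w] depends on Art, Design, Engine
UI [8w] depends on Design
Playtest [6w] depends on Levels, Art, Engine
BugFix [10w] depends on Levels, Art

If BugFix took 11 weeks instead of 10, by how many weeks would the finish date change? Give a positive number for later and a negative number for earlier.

0

As given, the longest chain is Design→Levels→Audio = 3+8+12 = 23, so the finish is 23 weeks.
BugFix is off the critical path — its longest chain is 22 weeks, giving 1 of slack.
New critical path: Design→Art→BugFix = 3+9+11 = 23 ⇒ 23 weeks.
Change in finish: 23 − 23 = +0 weeks.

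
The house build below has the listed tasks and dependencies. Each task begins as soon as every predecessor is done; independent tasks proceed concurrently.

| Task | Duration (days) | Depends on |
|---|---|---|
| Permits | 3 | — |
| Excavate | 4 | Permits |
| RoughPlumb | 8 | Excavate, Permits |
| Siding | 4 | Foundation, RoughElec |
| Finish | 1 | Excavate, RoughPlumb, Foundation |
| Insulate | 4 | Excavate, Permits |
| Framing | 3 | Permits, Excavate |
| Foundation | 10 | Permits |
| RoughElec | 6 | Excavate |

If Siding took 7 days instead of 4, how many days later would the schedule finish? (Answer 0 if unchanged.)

As given, the longest chain is Permits→Excavate→RoughElec→Siding = 3+4+6+4 = 17, so the finish is 17 days.
Since Siding is critical, the +3 change carries straight to that chain (now 20 days).
The critical path is still Permits→Excavate→RoughElec→Siding; finish is now 20 days.
Change in finish: 20 − 17 = +3 days.

3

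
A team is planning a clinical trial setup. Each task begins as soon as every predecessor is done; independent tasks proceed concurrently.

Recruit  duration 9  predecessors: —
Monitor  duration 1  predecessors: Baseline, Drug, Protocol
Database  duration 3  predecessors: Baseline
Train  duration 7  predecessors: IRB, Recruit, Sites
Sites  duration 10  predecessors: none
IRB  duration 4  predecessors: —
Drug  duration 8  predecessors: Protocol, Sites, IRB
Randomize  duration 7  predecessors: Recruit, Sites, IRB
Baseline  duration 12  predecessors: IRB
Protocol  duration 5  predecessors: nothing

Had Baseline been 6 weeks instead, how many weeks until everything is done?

19

Actual critical path: IRB→Baseline→Database = 4+12+3 = 19 ⇒ 19 weeks.
Since Baseline is critical, the -6 change carries straight to that chain (now 13 weeks).
Now Sites→Drug→Monitor = 10+8+1 = 19 is longest, so the finish becomes 19 weeks.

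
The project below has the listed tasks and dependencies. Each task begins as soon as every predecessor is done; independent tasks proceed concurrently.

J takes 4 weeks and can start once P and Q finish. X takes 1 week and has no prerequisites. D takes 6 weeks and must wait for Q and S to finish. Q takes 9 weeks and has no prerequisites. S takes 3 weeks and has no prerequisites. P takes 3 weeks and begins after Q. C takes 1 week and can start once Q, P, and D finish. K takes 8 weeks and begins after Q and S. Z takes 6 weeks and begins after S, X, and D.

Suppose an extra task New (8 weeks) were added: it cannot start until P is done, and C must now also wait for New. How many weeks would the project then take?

Originally the project takes 21 weeks.
With New inserted, C now waits for max(Q, P, D, New).
New critical path: Q→P→New→C = 9+3+8+1 = 21 ⇒ 21 weeks.

21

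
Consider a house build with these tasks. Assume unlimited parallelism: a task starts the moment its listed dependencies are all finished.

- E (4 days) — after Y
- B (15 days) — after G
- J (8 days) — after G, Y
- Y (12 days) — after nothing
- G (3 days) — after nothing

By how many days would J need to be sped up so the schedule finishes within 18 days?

2

Current finish: 20 days; target: 18.
J is on every critical path, so each day cut from J cuts the finish by one (this holds down to a finish of 18).
Need 20 − 18 = 2 days off J → J becomes 6 days, finish becomes 18.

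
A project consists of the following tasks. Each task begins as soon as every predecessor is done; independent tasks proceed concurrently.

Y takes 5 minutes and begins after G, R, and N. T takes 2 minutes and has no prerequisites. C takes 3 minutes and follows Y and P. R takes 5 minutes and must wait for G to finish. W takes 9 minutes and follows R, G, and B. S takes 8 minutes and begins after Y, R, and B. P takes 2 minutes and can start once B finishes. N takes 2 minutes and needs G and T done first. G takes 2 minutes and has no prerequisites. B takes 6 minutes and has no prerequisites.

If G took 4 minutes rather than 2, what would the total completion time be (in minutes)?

Critical path before the change: G→R→Y→S = 2+5+5+8 = 20 giving 20 minutes.
G is on the critical path; changing it to 4 makes that path 22 minutes.
The critical path is still G→R→Y→S; finish is now 22 minutes.

22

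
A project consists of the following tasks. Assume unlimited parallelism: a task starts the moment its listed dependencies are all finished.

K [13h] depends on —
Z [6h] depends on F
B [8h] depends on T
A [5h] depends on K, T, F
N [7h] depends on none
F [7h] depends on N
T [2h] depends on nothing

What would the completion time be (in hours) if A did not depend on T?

Original critical path: N→F→Z = 7+7+6 = 20 ⇒ 20 hours.
Dropping T→A doesn't change A's earliest start (14); another predecessor still binds.
The longest chain is now N→F→Z = 7+7+6 = 20, so the project takes 20 hours.

20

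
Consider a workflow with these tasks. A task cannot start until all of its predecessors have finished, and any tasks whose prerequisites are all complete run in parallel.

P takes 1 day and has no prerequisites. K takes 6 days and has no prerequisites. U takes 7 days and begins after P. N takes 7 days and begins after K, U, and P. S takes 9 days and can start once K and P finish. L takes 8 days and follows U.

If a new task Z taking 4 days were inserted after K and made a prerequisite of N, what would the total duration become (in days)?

17

Originally the job takes 16 days.
With Z inserted, N now waits for max(K, U, P, Z).
New critical path: K→Z→N = 6+4+7 = 17 ⇒ 17 days.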